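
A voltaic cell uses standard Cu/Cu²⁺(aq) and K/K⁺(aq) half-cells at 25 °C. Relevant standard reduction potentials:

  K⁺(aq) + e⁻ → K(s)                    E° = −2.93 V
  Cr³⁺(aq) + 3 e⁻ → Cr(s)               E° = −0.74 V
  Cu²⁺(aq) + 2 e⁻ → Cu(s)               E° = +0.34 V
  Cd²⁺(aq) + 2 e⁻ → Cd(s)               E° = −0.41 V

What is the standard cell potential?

+3.27 V

Of the two couples in this cell, the one with the more positive reduction potential is reduced at the cathode: here that is Cu²⁺/Cu (+0.34 V); K⁺/K (−2.93 V) is the anode.
E°cell = E°(cathode) − E°(anode) = +0.34 − (−2.93) = +3.27 V.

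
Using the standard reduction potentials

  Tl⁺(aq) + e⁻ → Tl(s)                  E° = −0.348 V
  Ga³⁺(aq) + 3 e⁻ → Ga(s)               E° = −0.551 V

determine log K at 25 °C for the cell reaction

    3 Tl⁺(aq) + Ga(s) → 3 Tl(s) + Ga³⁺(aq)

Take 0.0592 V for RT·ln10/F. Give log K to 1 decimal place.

The Tl⁺/Tl couple is reduced (cathode); E°cell = −0.348 − (−0.551) = +0.203 V with n = 3.
At equilibrium E = 0, so log K = nE°cell / 0.0592 = (3)(+0.203) / 0.0592 = 10.3.

log K = 10.3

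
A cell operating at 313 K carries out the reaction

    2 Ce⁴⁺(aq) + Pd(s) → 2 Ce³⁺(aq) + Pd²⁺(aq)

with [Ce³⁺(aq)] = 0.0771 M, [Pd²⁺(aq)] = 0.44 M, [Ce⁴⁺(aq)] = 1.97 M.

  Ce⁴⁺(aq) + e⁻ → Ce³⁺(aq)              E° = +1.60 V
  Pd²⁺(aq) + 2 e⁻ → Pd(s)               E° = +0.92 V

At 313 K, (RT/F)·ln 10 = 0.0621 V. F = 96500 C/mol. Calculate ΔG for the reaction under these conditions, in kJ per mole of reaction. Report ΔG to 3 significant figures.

−150 kJ/mol

The standard cell potential is +1.60 − (+0.92) = +0.68 V, with n = 2 electrons in the balanced equation.
The reaction quotient is ([Ce³⁺(aq)]^2·[Pd²⁺(aq)]) / [Ce⁴⁺(aq)]^2 = 0.000674; by Nernst, E = +0.68 − (0.0621/2)(−3.171) = +0.7785 V.
Finally ΔG = −nFE = −(2)(96500 C/mol)(+0.7785 V) = −150 kJ/mol.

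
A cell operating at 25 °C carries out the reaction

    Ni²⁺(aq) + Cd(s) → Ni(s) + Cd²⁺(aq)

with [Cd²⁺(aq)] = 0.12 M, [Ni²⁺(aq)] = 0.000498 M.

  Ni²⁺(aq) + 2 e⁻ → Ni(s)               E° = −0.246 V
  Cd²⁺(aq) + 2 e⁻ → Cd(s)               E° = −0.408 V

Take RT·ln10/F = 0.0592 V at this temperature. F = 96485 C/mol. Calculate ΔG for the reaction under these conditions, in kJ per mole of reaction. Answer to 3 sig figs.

−17.7 kJ/mol

The standard cell potential is −0.246 − (−0.408) = +0.162 V, with n = 2 electrons in the balanced equation.
The reaction quotient is [Cd²⁺(aq)] / [Ni²⁺(aq)] = 241; by Nernst, E = +0.162 − (0.0592/2)(2.382) = +0.0915 V.
ΔG = −nFE = −(2)(96485)(+0.0915) J/mol = −17.7 kJ/mol.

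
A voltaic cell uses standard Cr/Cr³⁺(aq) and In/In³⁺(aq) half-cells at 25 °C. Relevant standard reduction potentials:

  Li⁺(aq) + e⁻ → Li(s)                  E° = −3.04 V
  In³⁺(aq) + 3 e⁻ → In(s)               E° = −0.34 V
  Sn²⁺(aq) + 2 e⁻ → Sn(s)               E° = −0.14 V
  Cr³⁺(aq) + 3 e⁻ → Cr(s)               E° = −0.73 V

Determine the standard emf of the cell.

+0.39 V

The In³⁺/In couple has the higher E°, so In ion is reduced (cathode) and Cr is oxidized (anode).
E°cell = E°(cathode) − E°(anode) = −0.34 − (−0.73) = +0.39 V.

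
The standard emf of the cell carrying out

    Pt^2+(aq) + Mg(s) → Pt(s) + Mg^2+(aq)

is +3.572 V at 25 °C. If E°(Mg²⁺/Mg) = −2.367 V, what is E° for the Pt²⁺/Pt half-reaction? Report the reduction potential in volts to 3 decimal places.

+1.205 V

In the reaction as written the Pt²⁺/Pt couple is reduced (cathode) and Mg²⁺/Mg is oxidized (anode), so E°cell = E°(Pt²⁺/Pt) − E°(Mg²⁺/Mg).
E°(Pt²⁺/Pt) = E°cell + E°(anode) = +3.572 + (−2.367) = +1.205 V.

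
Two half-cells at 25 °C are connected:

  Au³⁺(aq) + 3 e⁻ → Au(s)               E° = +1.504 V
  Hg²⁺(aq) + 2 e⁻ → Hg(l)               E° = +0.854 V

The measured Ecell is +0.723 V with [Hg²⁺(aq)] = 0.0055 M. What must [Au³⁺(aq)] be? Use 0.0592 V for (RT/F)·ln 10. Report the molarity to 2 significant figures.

2.0 M

Au³⁺/Au is the cathode (higher E°); E°cell = +1.504 − (+0.854) = +0.650 V with n = 6.
From the Nernst equation, log Q = n(E° − E)/0.0592 = 6·(+0.650 − (+0.723))/0.0592 = −7.399.
Balancing electrons gives 2 Au³⁺(aq) + 3 Hg(l) → 2 Au(s) + 3 Hg²⁺(aq); thus Q = [Hg²⁺(aq)]^3 / [Au³⁺(aq)]^2.
Substituting the known concentrations and solving, log [Au³⁺(aq)] = 0.310 and [Au³⁺(aq)] = 2.0 M.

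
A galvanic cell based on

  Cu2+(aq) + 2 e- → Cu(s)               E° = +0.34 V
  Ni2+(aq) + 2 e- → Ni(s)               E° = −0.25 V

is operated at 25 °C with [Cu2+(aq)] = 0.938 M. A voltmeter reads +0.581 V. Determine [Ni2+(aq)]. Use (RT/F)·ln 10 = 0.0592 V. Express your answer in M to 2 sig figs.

1.9 M

Cu²⁺/Cu is the cathode (higher E°); E°cell = +0.34 − (−0.25) = +0.59 V with n = 2.
From the Nernst equation, log Q = n(E° − E)/0.0592 = 2·(+0.59 − (+0.581))/0.0592 = 0.304.
The balanced reaction is Cu2+(aq) + Ni(s) → Cu(s) + Ni2+(aq), so Q = [Ni2+(aq)] / [Cu2+(aq)].
Isolating [Ni2+(aq)] in Q = 10^{0.304} yields log [Ni2+(aq)] = 0.276, i.e. 1.9 M.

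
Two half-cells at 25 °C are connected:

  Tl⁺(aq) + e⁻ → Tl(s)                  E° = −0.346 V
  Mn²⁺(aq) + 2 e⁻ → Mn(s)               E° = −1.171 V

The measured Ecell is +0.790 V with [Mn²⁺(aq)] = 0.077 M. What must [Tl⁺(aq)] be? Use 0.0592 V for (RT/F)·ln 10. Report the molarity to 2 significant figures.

The Tl⁺/Tl couple has the larger reduction potential, so it is the cathode: E°cell = −0.346 − (−1.171) = +0.825 V and n = 2.
Rearranging E = E° − (0.0592/n)·log Q gives log Q = 2(+0.825 − (+0.790))/0.0592 = 1.182.
The balanced reaction is 2 Tl⁺(aq) + Mn(s) → 2 Tl(s) + Mn²⁺(aq), so Q = [Mn²⁺(aq)] / [Tl⁺(aq)]^2.
Substituting the known concentrations and solving, log [Tl⁺(aq)] = −1.148 and [Tl⁺(aq)] = 0.071 M.

0.071 M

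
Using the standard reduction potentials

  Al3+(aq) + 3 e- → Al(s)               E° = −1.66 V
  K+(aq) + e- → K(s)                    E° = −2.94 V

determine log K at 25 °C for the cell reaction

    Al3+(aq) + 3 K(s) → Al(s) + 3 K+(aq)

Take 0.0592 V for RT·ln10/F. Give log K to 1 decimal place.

log K = 64.9

The Al³⁺/Al couple is reduced (cathode); E°cell = −1.66 − (−2.94) = +1.28 V with n = 3.
At equilibrium E = 0, so log K = nE°cell / 0.0592 = (3)(+1.28) / 0.0592 = 64.9.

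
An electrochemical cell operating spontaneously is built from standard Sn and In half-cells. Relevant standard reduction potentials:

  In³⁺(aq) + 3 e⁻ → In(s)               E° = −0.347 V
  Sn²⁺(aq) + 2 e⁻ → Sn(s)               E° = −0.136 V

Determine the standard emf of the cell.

+0.211 V

The Sn²⁺/Sn couple has the higher E°, so Sn ion is reduced (cathode) and In is oxidized (anode).
E°cell = E°(cathode) − E°(anode) = −0.136 − (−0.347) = +0.211 V.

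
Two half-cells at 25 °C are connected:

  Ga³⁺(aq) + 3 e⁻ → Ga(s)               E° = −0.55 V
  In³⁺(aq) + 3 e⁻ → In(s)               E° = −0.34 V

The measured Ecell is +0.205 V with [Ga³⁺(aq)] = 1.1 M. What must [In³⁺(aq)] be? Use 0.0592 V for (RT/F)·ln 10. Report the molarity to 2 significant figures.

0.61 M

The In³⁺/In couple has the larger reduction potential, so it is the cathode: E°cell = −0.34 − (−0.55) = +0.21 V and n = 3.
Rearranging E = E° − (0.0592/n)·log Q gives log Q = 3(+0.21 − (+0.205))/0.0592 = 0.253.
The balanced reaction is In³⁺(aq) + Ga(s) → In(s) + Ga³⁺(aq), so Q = [Ga³⁺(aq)] / [In³⁺(aq)].
Isolating [In³⁺(aq)] in Q = 10^{0.253} yields log [In³⁺(aq)] = −0.212, i.e. 0.61 M.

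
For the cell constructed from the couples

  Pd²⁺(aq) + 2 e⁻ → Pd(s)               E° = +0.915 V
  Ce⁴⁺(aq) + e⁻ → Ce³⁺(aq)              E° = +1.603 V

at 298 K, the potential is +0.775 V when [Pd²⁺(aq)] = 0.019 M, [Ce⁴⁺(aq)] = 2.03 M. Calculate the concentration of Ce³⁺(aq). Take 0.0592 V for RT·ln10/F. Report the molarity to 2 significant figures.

0.50 M

The Ce⁴⁺/Ce³⁺ couple has the larger reduction potential, so it is the cathode: E°cell = +1.603 − (+0.915) = +0.688 V and n = 2.
Since E = E° − (0.0592/n)·log Q, log Q = n(E° − E)/0.0592 = −2.939.
For 2 Ce⁴⁺(aq) + Pd(s) → 2 Ce³⁺(aq) + Pd²⁺(aq), the reaction quotient is Q = ([Ce³⁺(aq)]^2·[Pd²⁺(aq)]) / [Ce⁴⁺(aq)]^2.
Solving for the unknown gives log [Ce³⁺(aq)] = −0.301, so [Ce³⁺(aq)] ≈ 0.50 M.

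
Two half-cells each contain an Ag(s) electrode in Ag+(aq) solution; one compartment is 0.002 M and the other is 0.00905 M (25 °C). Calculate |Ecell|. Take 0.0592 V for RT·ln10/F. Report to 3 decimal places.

0.039 V

For a concentration cell E°cell = 0, since both electrodes use the same couple.
The compartment with the higher Ag+(aq) concentration (0.00905 M) acts as the cathode; ions are reduced there and produced at the dilute (0.002 M) anode.
With n = 1, Ecell = −(0.0592/1)·log([dilute]/[conc]) = −(0.0592/1)·log(0.002/0.00905) = +0.039 V.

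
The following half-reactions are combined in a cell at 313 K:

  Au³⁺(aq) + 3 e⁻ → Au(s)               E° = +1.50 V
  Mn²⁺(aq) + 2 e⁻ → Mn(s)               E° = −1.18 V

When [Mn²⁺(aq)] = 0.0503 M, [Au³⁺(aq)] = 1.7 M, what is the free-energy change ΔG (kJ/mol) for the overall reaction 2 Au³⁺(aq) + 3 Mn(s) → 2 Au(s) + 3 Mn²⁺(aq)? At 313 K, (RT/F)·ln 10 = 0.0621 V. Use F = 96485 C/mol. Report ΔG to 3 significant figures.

−1580 kJ/mol

The standard cell potential is +1.50 − (−1.18) = +2.68 V, with n = 6 electrons in the balanced equation.
Here Q = [Mn²⁺(aq)]^3 / [Au³⁺(aq)]^2 = 4.4×10^−5 (log Q = −4.356), giving E = +2.68 − (0.0621/6)·(−4.356) = +2.7251 V.
Finally ΔG = −nFE = −(6)(96485 C/mol)(+2.7251 V) = −1580 kJ/mol.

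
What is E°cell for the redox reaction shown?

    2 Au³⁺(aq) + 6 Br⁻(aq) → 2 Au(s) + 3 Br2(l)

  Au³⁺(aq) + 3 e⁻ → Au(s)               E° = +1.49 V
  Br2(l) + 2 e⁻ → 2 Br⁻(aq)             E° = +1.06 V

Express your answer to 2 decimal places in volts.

In the reaction as written, Au³⁺(aq) is reduced (cathode) and Br2(l) is produced by oxidation at the anode.
E°cell = E°(cathode) − E°(anode) = +1.49 − (+1.06) = +0.43 V.
The positive value indicates the reaction is spontaneous as written.

+0.43 V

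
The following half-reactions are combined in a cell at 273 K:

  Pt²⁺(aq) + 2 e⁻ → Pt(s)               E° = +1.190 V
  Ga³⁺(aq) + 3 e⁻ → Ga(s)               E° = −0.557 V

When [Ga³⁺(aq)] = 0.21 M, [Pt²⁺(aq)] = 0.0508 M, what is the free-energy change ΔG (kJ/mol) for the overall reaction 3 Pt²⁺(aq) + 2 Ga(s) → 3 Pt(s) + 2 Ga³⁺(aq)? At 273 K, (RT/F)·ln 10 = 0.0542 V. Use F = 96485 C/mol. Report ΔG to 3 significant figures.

−998 kJ/mol

E°cell = +1.190 − (−0.557) = +1.747 V; the balanced reaction transfers n = 6 electrons.
Here Q = [Ga³⁺(aq)]^2 / [Pt²⁺(aq)]^3 = 336 (log Q = 2.527), giving E = +1.747 − (0.0542/6)·(2.527) = +1.7242 V.
ΔG = −nFE = −(6)(96485)(+1.7242) J/mol = −998 kJ/mol.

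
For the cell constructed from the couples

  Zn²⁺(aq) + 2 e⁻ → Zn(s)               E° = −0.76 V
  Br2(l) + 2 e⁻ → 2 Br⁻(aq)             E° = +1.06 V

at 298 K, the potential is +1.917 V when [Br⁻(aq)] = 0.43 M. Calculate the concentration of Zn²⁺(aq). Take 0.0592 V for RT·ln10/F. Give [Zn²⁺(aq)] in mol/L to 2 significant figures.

With Br₂/Br⁻ at the cathode and Zn²⁺/Zn at the anode, E°cell = +1.06 − (−0.76) = +1.82 V (n = 2).
From the Nernst equation, log Q = n(E° − E)/0.0592 = 2·(+1.82 − (+1.917))/0.0592 = −3.277.
Balancing electrons gives Br2(l) + Zn(s) → 2 Br⁻(aq) + Zn²⁺(aq); thus Q = [Br⁻(aq)]^2·[Zn²⁺(aq)].
Isolating [Zn²⁺(aq)] in Q = 10^{−3.277} yields log [Zn²⁺(aq)] = −2.544, i.e. 0.0029 M.

0.0029 M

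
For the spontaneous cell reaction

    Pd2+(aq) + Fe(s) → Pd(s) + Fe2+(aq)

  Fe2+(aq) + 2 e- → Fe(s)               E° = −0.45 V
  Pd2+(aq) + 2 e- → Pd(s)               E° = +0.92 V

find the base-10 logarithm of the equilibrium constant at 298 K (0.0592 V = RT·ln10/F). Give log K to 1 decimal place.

log K = 46.3

The Pd²⁺/Pd couple is reduced (cathode); E°cell = +0.92 − (−0.45) = +1.37 V with n = 2.
At equilibrium E = 0, so log K = nE°cell / 0.0592 = (2)(+1.37) / 0.0592 = 46.3.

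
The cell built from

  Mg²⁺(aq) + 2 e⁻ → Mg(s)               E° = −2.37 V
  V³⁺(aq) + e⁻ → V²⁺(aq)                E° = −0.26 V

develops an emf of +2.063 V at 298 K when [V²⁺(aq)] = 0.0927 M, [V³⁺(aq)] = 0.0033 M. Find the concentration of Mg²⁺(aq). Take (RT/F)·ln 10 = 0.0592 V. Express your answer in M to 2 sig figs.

0.049 M

The V³⁺/V²⁺ couple has the larger reduction potential, so it is the cathode: E°cell = −0.26 − (−2.37) = +2.11 V and n = 2.
Rearranging E = E° − (0.0592/n)·log Q gives log Q = 2(+2.11 − (+2.063))/0.0592 = 1.588.
For 2 V³⁺(aq) + Mg(s) → 2 V²⁺(aq) + Mg²⁺(aq), the reaction quotient is Q = ([V²⁺(aq)]^2·[Mg²⁺(aq)]) / [V³⁺(aq)]^2.
Substituting the known concentrations and solving, log [Mg²⁺(aq)] = −1.309 and [Mg²⁺(aq)] = 0.049 M.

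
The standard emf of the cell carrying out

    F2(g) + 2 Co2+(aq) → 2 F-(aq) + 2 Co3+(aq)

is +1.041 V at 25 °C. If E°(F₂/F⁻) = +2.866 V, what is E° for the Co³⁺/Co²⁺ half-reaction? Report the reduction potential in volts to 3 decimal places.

In the reaction as written the F₂/F⁻ couple is reduced (cathode) and Co³⁺/Co²⁺ is oxidized (anode), so E°cell = E°(F₂/F⁻) − E°(Co³⁺/Co²⁺).
E°(Co³⁺/Co²⁺) = E°(cathode) − E°cell = +2.866 − (+1.041) = +1.825 V.

+1.825 V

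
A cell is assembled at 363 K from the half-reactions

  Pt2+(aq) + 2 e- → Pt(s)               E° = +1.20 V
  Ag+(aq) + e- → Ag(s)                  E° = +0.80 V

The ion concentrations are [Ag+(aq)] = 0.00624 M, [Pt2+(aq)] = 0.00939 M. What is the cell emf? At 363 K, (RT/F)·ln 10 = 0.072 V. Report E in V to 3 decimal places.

+0.486 V

Pt²⁺/Pt is reduced (cathode, E° = +1.20 V) and Ag⁺/Ag is oxidized (anode).
E°cell = E°cat − E°an = +1.20 − (+0.80) = +0.40 V; n = 2.
Balancing gives Pt2+(aq) + 2 Ag(s) → Pt(s) + 2 Ag+(aq); hence Q = [Ag+(aq)]^2 / [Pt2+(aq)] = 0.00415 (log Q = −2.382).
Applying E = E° − (RT ln10/nF)·log Q gives +0.40 − (0.072/2)(−2.382) = +0.486 V.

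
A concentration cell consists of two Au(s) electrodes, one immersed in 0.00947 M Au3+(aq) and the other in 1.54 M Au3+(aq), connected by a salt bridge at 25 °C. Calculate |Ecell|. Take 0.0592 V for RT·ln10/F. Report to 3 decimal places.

0.044 V

For a concentration cell E°cell = 0, since both electrodes use the same couple.
The compartment with the higher Au3+(aq) concentration (1.54 M) acts as the cathode; ions are reduced there and produced at the dilute (0.00947 M) anode.
With n = 3, Ecell = −(0.0592/3)·log([dilute]/[conc]) = −(0.0592/3)·log(0.00947/1.54) = +0.044 V.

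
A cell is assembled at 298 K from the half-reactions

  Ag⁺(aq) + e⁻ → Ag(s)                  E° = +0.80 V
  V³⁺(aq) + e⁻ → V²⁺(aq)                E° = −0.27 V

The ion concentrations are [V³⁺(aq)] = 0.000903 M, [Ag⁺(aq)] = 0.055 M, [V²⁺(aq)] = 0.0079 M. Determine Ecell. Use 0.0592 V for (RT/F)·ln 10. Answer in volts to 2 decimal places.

+1.05 V

Since E°(Ag⁺/Ag) > E°(V³⁺/V²⁺), Ag⁺/Ag serves as the cathode.
The standard potential is +0.80 − (−0.27) = +1.07 V and the balanced reaction transfers n = 1 electron.
For the overall reaction Ag⁺(aq) + V²⁺(aq) → Ag(s) + V³⁺(aq), Q = [V³⁺(aq)] / ([Ag⁺(aq)]·[V²⁺(aq)]) = 2.08, giving log Q = 0.318.
Applying E = E° − (RT ln10/nF)·log Q gives +1.07 − (0.0592/1)(0.318) = +1.05 V.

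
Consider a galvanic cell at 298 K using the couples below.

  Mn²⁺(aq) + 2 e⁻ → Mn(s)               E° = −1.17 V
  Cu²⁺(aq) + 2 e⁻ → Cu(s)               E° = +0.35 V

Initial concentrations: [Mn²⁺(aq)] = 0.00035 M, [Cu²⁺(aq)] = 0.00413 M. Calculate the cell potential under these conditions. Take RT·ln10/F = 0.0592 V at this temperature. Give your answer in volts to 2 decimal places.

Since E°(Cu²⁺/Cu) > E°(Mn²⁺/Mn), Cu²⁺/Cu serves as the cathode.
E°cell = E°cat − E°an = +0.35 − (−1.17) = +1.52 V; n = 2.
For the overall reaction Cu²⁺(aq) + Mn(s) → Cu(s) + Mn²⁺(aq), Q = [Mn²⁺(aq)] / [Cu²⁺(aq)] = 0.0847, giving log Q = −1.072.
Applying E = E° − (RT ln10/nF)·log Q gives +1.52 − (0.0592/2)(−1.072) = +1.55 V.

+1.55 V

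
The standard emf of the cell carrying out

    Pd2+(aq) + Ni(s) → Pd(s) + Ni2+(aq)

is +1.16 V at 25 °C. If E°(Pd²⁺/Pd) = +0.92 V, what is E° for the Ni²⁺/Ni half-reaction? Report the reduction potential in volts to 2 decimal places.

−0.24 V

In the reaction as written the Pd²⁺/Pd couple is reduced (cathode) and Ni²⁺/Ni is oxidized (anode), so E°cell = E°(Pd²⁺/Pd) − E°(Ni²⁺/Ni).
E°(Ni²⁺/Ni) = E°(cathode) − E°cell = +0.92 − (+1.16) = −0.24 V.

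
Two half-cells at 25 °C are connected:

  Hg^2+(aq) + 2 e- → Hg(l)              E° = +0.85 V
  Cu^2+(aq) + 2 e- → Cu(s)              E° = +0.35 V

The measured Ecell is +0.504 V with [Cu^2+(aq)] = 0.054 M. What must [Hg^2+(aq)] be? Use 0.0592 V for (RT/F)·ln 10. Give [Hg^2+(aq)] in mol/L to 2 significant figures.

The Hg²⁺/Hg couple has the larger reduction potential, so it is the cathode: E°cell = +0.85 − (+0.35) = +0.50 V and n = 2.
From the Nernst equation, log Q = n(E° − E)/0.0592 = 2·(+0.50 − (+0.504))/0.0592 = −0.135.
The balanced reaction is Hg^2+(aq) + Cu(s) → Hg(l) + Cu^2+(aq), so Q = [Cu^2+(aq)] / [Hg^2+(aq)].
Solving for the unknown gives log [Hg^2+(aq)] = −1.133, so [Hg^2+(aq)] ≈ 0.074 M.

0.074 M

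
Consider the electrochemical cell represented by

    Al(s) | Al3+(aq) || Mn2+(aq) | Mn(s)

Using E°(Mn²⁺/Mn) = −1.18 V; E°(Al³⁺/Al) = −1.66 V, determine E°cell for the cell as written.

+0.48 V

By convention the left-hand electrode in cell notation is the anode (oxidation) and the right-hand electrode is the cathode (reduction).
E°cell = E°(right) − E°(left) = −1.18 − (−1.66) = +0.48 V.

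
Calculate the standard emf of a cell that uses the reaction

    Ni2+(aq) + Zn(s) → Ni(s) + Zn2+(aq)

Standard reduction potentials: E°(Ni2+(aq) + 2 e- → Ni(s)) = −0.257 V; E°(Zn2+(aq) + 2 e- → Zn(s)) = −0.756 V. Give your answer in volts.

In the reaction as written, Ni2+(aq) is reduced (cathode) and Zn2+(aq) is produced by oxidation at the anode.
E°cell = E°(cathode) − E°(anode) = −0.257 − (−0.756) = +0.499 V.
The positive value indicates the reaction is spontaneous as written.

+0.499 V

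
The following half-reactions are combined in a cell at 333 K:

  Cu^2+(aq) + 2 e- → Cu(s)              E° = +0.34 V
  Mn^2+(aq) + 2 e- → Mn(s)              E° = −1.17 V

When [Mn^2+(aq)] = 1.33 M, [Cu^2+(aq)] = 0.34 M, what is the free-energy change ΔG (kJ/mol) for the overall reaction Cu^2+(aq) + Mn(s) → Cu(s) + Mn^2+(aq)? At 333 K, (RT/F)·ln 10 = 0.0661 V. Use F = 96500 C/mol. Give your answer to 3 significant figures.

With Cu²⁺/Cu reduced at the cathode, E°cell = +0.34 − (−1.17) = +1.51 V and n = 2.
Here Q = [Mn^2+(aq)] / [Cu^2+(aq)] = 3.91 (log Q = 0.592), giving E = +1.51 − (0.0661/2)·(0.592) = +1.4904 V.
Finally ΔG = −nFE = −(2)(96500 C/mol)(+1.4904 V) = −288 kJ/mol.

−288 kJ/mol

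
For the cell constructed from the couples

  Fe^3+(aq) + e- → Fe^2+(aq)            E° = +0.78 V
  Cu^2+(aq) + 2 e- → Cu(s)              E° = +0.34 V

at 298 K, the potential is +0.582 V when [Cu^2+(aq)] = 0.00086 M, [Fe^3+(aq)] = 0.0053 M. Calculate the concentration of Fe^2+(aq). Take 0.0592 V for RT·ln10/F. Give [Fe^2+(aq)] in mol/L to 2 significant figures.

0.00072 M

Fe³⁺/Fe²⁺ is the cathode (higher E°); E°cell = +0.78 − (+0.34) = +0.44 V with n = 2.
Since E = E° − (0.0592/n)·log Q, log Q = n(E° − E)/0.0592 = −4.797.
Balancing electrons gives 2 Fe^3+(aq) + Cu(s) → 2 Fe^2+(aq) + Cu^2+(aq); thus Q = ([Fe^2+(aq)]^2·[Cu^2+(aq)]) / [Fe^3+(aq)]^2.
Substituting the known concentrations and solving, log [Fe^2+(aq)] = −3.141 and [Fe^2+(aq)] = 0.00072 M.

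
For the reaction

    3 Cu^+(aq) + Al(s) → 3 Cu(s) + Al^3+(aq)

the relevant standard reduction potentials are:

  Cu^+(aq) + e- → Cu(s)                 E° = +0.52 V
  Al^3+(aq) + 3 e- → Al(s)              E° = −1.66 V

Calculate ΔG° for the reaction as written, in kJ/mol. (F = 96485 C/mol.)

−631 kJ/mol

In the reaction as written Cu^+(aq) is reduced, so the Cu⁺/Cu couple is the cathode and Al³⁺/Al is the anode.
E°cell = +0.52 − (−1.66) = +2.18 V; balancing electrons gives n = 3.
ΔG° = −nFE°cell = −(3)(96485)(+2.18) J/mol = −631 kJ/mol.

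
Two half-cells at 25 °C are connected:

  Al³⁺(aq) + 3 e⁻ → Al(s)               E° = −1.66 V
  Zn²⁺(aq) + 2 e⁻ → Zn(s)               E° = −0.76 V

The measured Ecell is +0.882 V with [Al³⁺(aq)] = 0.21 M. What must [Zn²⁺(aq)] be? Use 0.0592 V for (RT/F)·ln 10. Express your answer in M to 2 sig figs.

0.087 M

With Zn²⁺/Zn at the cathode and Al³⁺/Al at the anode, E°cell = −0.76 − (−1.66) = +0.90 V (n = 6).
Since E = E° − (0.0592/n)·log Q, log Q = n(E° − E)/0.0592 = 1.824.
Balancing electrons gives 3 Zn²⁺(aq) + 2 Al(s) → 3 Zn(s) + 2 Al³⁺(aq); thus Q = [Al³⁺(aq)]^2 / [Zn²⁺(aq)]^3.
Solving for the unknown gives log [Zn²⁺(aq)] = −1.060, so [Zn²⁺(aq)] ≈ 0.087 M.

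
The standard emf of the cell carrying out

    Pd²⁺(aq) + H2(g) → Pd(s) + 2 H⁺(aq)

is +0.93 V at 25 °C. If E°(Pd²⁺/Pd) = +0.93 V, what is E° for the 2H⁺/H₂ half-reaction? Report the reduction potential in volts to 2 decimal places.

In the reaction as written the Pd²⁺/Pd couple is reduced (cathode) and 2H⁺/H₂ is oxidized (anode), so E°cell = E°(Pd²⁺/Pd) − E°(2H⁺/H₂).
E°(2H⁺/H₂) = E°(cathode) − E°cell = +0.93 − (+0.93) = +0.00 V.

+0.00 V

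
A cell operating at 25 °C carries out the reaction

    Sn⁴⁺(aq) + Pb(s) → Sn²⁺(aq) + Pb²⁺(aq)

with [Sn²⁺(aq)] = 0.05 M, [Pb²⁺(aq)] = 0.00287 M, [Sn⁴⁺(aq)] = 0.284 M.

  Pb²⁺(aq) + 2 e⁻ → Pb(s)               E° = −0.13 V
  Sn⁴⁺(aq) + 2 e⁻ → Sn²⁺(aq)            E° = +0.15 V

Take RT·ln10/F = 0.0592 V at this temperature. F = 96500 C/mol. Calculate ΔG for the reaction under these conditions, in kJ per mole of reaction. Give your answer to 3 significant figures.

−72.9 kJ/mol

E°cell = +0.15 − (−0.13) = +0.28 V; the balanced reaction transfers n = 2 electrons.
The reaction quotient is ([Sn²⁺(aq)]·[Pb²⁺(aq)]) / [Sn⁴⁺(aq)] = 0.000505; by Nernst, E = +0.28 − (0.0592/2)(−3.296) = +0.3776 V.
Then ΔG = −nFE = −2 × 96500 × +0.3776 J/mol = −72.9 kJ/mol.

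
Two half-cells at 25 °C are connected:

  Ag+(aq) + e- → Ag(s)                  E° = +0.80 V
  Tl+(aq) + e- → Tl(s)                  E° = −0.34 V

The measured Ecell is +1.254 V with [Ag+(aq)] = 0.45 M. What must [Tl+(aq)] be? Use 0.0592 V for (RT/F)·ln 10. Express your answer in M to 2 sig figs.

0.0053 M

Ag⁺/Ag is the cathode (higher E°); E°cell = +0.80 − (−0.34) = +1.14 V with n = 1.
Rearranging E = E° − (0.0592/n)·log Q gives log Q = 1(+1.14 − (+1.254))/0.0592 = −1.926.
For Ag+(aq) + Tl(s) → Ag(s) + Tl+(aq), the reaction quotient is Q = [Tl+(aq)] / [Ag+(aq)].
Solving for the unknown gives log [Tl+(aq)] = −2.273, so [Tl+(aq)] ≈ 0.0053 M.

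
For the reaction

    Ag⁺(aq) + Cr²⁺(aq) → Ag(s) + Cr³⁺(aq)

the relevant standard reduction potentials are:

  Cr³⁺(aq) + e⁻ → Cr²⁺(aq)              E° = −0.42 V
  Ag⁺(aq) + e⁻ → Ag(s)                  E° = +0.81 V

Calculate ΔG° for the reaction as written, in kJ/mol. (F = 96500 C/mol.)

−119 kJ/mol

In the reaction as written Ag⁺(aq) is reduced, so the Ag⁺/Ag couple is the cathode and Cr³⁺/Cr²⁺ is the anode.
E°cell = +0.81 − (−0.42) = +1.23 V; balancing electrons gives n = 1.
ΔG° = −nFE°cell = −(1)(96500)(+1.23) J/mol = −119 kJ/mol.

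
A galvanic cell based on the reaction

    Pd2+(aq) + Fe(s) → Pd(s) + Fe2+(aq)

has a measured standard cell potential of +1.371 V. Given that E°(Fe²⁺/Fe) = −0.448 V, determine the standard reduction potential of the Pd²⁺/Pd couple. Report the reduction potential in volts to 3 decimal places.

In the reaction as written the Pd²⁺/Pd couple is reduced (cathode) and Fe²⁺/Fe is oxidized (anode), so E°cell = E°(Pd²⁺/Pd) − E°(Fe²⁺/Fe).
E°(Pd²⁺/Pd) = E°cell + E°(anode) = +1.371 + (−0.448) = +0.923 V.

+0.923 V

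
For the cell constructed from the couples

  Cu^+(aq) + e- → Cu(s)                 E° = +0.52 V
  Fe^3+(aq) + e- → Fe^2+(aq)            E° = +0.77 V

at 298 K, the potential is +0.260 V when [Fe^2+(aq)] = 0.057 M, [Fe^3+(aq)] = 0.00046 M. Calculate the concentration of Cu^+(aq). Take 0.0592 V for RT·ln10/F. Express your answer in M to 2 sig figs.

0.0055 M

Fe³⁺/Fe²⁺ is the cathode (higher E°); E°cell = +0.77 − (+0.52) = +0.25 V with n = 1.
Rearranging E = E° − (0.0592/n)·log Q gives log Q = 1(+0.25 − (+0.260))/0.0592 = −0.169.
The balanced reaction is Fe^3+(aq) + Cu(s) → Fe^2+(aq) + Cu^+(aq), so Q = ([Fe^2+(aq)]·[Cu^+(aq)]) / [Fe^3+(aq)].
Isolating [Cu^+(aq)] in Q = 10^{−0.169} yields log [Cu^+(aq)] = −2.262, i.e. 0.0055 M.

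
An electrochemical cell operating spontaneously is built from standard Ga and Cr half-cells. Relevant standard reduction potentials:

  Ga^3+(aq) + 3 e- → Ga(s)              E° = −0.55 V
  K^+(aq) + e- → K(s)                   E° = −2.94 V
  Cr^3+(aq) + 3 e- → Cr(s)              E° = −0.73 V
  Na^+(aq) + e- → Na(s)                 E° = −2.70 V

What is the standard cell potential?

+0.18 V

Of the two couples in this cell, the one with the more positive reduction potential is reduced at the cathode: here that is Ga³⁺/Ga (−0.55 V); Cr³⁺/Cr (−0.73 V) is the anode.
E°cell = E°(cathode) − E°(anode) = −0.55 − (−0.73) = +0.18 V.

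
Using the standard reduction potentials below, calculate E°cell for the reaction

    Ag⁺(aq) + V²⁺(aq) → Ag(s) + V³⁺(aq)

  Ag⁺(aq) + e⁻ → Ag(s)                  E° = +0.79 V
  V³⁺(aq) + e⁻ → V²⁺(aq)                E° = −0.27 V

Ag⁺(aq) gains electrons, so the Ag⁺/Ag couple is the cathode; the V³⁺/V²⁺ couple is the anode.
E°cell = E°(cathode) − E°(anode) = +0.79 − (−0.27) = +1.06 V.
The positive value indicates the reaction is spontaneous as written.

+1.06 V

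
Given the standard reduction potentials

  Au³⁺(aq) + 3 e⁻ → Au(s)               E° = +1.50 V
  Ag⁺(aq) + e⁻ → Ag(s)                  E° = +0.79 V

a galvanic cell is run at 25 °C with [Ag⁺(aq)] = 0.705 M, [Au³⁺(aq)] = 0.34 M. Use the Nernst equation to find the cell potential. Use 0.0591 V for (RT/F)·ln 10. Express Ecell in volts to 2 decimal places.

+0.71 V

The Au³⁺/Au couple has the more positive E°, so it is the cathode; Ag⁺/Ag is the anode.
E°cell = E°cat − E°an = +1.50 − (+0.79) = +0.71 V; n = 3.
The balanced reaction is Au³⁺(aq) + 3 Ag(s) → Au(s) + 3 Ag⁺(aq), so Q = [Ag⁺(aq)]^3 / [Au³⁺(aq)] = 1.03 and log Q = 0.013.
Applying E = E° − (RT ln10/nF)·log Q gives +0.71 − (0.0591/3)(0.013) = +0.71 V.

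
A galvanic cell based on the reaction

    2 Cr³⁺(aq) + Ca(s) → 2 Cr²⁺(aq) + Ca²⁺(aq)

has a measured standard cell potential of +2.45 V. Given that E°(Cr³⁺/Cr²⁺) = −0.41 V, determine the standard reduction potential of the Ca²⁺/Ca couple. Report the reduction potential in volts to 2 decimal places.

In the reaction as written the Cr³⁺/Cr²⁺ couple is reduced (cathode) and Ca²⁺/Ca is oxidized (anode), so E°cell = E°(Cr³⁺/Cr²⁺) − E°(Ca²⁺/Ca).
E°(Ca²⁺/Ca) = E°(cathode) − E°cell = −0.41 − (+2.45) = −2.86 V.

−2.86 V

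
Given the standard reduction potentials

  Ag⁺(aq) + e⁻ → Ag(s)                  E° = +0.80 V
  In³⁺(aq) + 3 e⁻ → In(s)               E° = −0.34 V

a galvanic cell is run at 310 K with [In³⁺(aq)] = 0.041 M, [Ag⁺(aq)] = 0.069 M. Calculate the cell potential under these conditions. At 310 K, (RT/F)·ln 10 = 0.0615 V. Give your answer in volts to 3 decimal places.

+1.097 V

The Ag⁺/Ag couple has the more positive E°, so it is the cathode; In³⁺/In is the anode.
E°cell = +0.80 − (−0.34) = +1.14 V, with n = 3 electrons transferred.
The balanced reaction is 3 Ag⁺(aq) + In(s) → 3 Ag(s) + In³⁺(aq), so Q = [In³⁺(aq)] / [Ag⁺(aq)]^3 = 125 and log Q = 2.096.
Applying E = E° − (RT ln10/nF)·log Q gives +1.14 − (0.0615/3)(2.096) = +1.097 V.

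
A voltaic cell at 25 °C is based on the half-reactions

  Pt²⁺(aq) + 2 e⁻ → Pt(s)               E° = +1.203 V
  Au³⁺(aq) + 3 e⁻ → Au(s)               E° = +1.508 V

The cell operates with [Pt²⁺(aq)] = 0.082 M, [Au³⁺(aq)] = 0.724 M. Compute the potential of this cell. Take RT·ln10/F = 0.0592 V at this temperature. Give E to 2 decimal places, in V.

The Au³⁺/Au couple has the more positive E°, so it is the cathode; Pt²⁺/Pt is the anode.
E°cell = +1.508 − (+1.203) = +0.305 V, with n = 6 electrons transferred.
Balancing gives 2 Au³⁺(aq) + 3 Pt(s) → 2 Au(s) + 3 Pt²⁺(aq); hence Q = [Pt²⁺(aq)]^3 / [Au³⁺(aq)]^2 = 0.00105 (log Q = −2.978).
By the Nernst equation, E = +0.305 − (0.0592/6)·(−2.978) = +0.33 V.

+0.33 V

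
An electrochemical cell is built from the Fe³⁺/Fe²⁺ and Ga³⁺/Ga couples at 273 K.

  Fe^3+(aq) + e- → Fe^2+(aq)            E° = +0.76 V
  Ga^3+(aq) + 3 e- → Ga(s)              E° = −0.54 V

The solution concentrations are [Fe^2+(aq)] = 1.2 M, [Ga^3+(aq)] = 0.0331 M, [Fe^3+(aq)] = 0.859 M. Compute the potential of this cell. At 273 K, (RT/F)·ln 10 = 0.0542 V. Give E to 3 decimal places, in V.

+1.319 V

Since E°(Fe³⁺/Fe²⁺) > E°(Ga³⁺/Ga), Fe³⁺/Fe²⁺ serves as the cathode.
E°cell = +0.76 − (−0.54) = +1.30 V, with n = 3 electrons transferred.
For the overall reaction 3 Fe^3+(aq) + Ga(s) → 3 Fe^2+(aq) + Ga^3+(aq), Q = ([Fe^2+(aq)]^3·[Ga^3+(aq)]) / [Fe^3+(aq)]^3 = 0.0902, giving log Q = −1.045.
Applying E = E° − (RT ln10/nF)·log Q gives +1.30 − (0.0542/3)(−1.045) = +1.319 V.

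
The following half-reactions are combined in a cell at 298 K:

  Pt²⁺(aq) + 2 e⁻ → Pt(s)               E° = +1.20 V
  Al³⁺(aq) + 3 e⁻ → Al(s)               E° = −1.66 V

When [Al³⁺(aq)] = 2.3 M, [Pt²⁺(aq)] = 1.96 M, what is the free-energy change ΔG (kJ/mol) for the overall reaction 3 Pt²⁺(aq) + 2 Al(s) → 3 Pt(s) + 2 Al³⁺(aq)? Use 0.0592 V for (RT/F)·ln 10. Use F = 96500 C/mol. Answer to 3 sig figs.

The standard cell potential is +1.20 − (−1.66) = +2.86 V, with n = 6 electrons in the balanced equation.
Q = [Al³⁺(aq)]^2 / [Pt²⁺(aq)]^3 = 0.703, so log Q = −0.153 and E = +2.86 − (0.0592/6)(−0.153) = +2.8615 V.
Finally ΔG = −nFE = −(6)(96500 C/mol)(+2.8615 V) = −1660 kJ/mol.

−1660 kJ/mol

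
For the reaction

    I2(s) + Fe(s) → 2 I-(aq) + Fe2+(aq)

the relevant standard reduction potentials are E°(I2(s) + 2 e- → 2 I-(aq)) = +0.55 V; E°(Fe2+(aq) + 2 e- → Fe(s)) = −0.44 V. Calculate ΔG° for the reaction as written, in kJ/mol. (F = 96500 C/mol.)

−191 kJ/mol

In the reaction as written I2(s) is reduced, so the I₂/I⁻ couple is the cathode and Fe²⁺/Fe is the anode.
E°cell = +0.55 − (−0.44) = +0.99 V; balancing electrons gives n = 2.
ΔG° = −nFE°cell = −(2)(96500)(+0.99) J/mol = −191 kJ/mol.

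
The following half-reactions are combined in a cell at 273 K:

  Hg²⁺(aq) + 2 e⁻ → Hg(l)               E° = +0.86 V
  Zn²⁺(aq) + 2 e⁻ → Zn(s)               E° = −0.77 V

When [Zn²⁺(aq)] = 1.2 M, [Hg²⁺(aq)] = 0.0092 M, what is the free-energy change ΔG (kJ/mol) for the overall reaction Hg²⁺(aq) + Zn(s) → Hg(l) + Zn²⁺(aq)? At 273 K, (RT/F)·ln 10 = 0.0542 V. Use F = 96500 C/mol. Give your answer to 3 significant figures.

The standard cell potential is +0.86 − (−0.77) = +1.63 V, with n = 2 electrons in the balanced equation.
Here Q = [Zn²⁺(aq)] / [Hg²⁺(aq)] = 130 (log Q = 2.115), giving E = +1.63 − (0.0542/2)·(2.115) = +1.5727 V.
Then ΔG = −nFE = −2 × 96500 × +1.5727 J/mol = −304 kJ/mol.

−304 kJ/mol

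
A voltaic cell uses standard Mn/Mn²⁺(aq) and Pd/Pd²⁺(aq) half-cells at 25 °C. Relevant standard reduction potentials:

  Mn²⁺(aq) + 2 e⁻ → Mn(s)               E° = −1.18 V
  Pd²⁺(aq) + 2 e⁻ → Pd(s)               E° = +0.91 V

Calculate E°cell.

+2.09 V

The Pd²⁺/Pd couple has the higher E°, so Pd ion is reduced (cathode) and Mn is oxidized (anode).
E°cell = E°(cathode) − E°(anode) = +0.91 − (−1.18) = +2.09 V.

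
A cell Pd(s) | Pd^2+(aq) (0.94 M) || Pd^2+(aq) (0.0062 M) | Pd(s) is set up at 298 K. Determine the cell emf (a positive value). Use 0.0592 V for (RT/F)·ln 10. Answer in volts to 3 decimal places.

For a concentration cell E°cell = 0, since both electrodes use the same couple.
The compartment with the higher Pd^2+(aq) concentration (0.94 M) acts as the cathode; ions are reduced there and produced at the dilute (0.0062 M) anode.
With n = 2, Ecell = −(0.0592/2)·log([dilute]/[conc]) = −(0.0592/2)·log(0.0062/0.94) = +0.065 V.

0.065 V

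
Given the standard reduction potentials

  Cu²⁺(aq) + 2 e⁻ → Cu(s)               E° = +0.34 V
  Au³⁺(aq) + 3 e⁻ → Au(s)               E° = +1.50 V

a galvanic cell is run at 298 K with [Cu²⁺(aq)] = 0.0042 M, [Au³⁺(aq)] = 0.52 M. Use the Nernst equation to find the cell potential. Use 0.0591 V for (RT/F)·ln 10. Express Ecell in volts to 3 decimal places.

+1.225 V

The Au³⁺/Au couple has the more positive E°, so it is the cathode; Cu²⁺/Cu is the anode.
The standard potential is +1.50 − (+0.34) = +1.16 V and the balanced reaction transfers n = 6 electrons.
The balanced reaction is 2 Au³⁺(aq) + 3 Cu(s) → 2 Au(s) + 3 Cu²⁺(aq), so Q = [Cu²⁺(aq)]^3 / [Au³⁺(aq)]^2 = 2.74×10^−7 and log Q = −6.562.
E = E° − (0.0591/n)·log Q = +1.16 − (0.0591/6)(−6.562) = +1.225 V.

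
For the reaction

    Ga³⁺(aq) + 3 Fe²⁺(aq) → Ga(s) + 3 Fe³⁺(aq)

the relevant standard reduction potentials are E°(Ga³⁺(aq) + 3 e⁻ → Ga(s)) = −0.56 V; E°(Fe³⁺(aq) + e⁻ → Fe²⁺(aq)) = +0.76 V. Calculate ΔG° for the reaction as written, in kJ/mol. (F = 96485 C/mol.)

+382 kJ/mol

In the reaction as written Ga³⁺(aq) is reduced, so the Ga³⁺/Ga couple is the cathode and Fe³⁺/Fe²⁺ is the anode.
E°cell = −0.56 − (+0.76) = −1.32 V; balancing electrons gives n = 3.
ΔG° = −nFE°cell = −(3)(96485)(−1.32) J/mol = +382 kJ/mol.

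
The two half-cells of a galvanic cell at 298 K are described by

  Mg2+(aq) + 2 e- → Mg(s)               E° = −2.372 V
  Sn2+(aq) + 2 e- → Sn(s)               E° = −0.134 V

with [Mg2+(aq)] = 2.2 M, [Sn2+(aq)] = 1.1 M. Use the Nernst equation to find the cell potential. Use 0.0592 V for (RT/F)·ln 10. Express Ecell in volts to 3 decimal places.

The Sn²⁺/Sn couple has the more positive E°, so it is the cathode; Mg²⁺/Mg is the anode.
The standard potential is −0.134 − (−2.372) = +2.238 V and the balanced reaction transfers n = 2 electrons.
For the overall reaction Sn2+(aq) + Mg(s) → Sn(s) + Mg2+(aq), Q = [Mg2+(aq)] / [Sn2+(aq)] = 2, giving log Q = 0.301.
Applying E = E° − (RT ln10/nF)·log Q gives +2.238 − (0.0592/2)(0.301) = +2.229 V.

+2.229 V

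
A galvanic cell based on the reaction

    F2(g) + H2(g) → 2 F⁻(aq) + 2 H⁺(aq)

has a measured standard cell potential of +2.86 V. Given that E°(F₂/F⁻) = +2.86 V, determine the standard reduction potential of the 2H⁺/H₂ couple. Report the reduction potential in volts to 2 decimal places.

+0.00 V

In the reaction as written the F₂/F⁻ couple is reduced (cathode) and 2H⁺/H₂ is oxidized (anode), so E°cell = E°(F₂/F⁻) − E°(2H⁺/H₂).
E°(2H⁺/H₂) = E°(cathode) − E°cell = +2.86 − (+2.86) = +0.00 V.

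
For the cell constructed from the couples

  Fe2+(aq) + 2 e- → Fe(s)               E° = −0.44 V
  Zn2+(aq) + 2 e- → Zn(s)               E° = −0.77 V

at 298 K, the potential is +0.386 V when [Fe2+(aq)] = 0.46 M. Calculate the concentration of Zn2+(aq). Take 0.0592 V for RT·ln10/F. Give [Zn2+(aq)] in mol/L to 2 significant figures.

Fe²⁺/Fe is the cathode (higher E°); E°cell = −0.44 − (−0.77) = +0.33 V with n = 2.
From the Nernst equation, log Q = n(E° − E)/0.0592 = 2·(+0.33 − (+0.386))/0.0592 = −1.892.
Balancing electrons gives Fe2+(aq) + Zn(s) → Fe(s) + Zn2+(aq); thus Q = [Zn2+(aq)] / [Fe2+(aq)].
Solving for the unknown gives log [Zn2+(aq)] = −2.229, so [Zn2+(aq)] ≈ 0.0059 M.

0.0059 M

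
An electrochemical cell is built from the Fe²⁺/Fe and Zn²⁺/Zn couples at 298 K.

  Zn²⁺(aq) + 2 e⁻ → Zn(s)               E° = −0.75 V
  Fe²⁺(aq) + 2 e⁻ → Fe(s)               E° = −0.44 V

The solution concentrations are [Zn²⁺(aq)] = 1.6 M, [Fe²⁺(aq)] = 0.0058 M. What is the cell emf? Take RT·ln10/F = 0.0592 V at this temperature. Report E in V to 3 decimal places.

+0.238 V

The Fe²⁺/Fe couple has the more positive E°, so it is the cathode; Zn²⁺/Zn is the anode.
E°cell = −0.44 − (−0.75) = +0.31 V, with n = 2 electrons transferred.
Balancing gives Fe²⁺(aq) + Zn(s) → Fe(s) + Zn²⁺(aq); hence Q = [Zn²⁺(aq)] / [Fe²⁺(aq)] = 276 (log Q = 2.441).
Applying E = E° − (RT ln10/nF)·log Q gives +0.31 − (0.0592/2)(2.441) = +0.238 V.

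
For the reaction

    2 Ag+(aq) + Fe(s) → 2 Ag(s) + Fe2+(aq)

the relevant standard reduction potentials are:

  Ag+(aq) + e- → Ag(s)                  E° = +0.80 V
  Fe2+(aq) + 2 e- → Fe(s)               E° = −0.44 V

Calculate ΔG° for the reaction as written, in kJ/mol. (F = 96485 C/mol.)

−239 kJ/mol

In the reaction as written Ag+(aq) is reduced, so the Ag⁺/Ag couple is the cathode and Fe²⁺/Fe is the anode.
E°cell = +0.80 − (−0.44) = +1.24 V; balancing electrons gives n = 2.
ΔG° = −nFE°cell = −(2)(96485)(+1.24) J/mol = −239 kJ/mol.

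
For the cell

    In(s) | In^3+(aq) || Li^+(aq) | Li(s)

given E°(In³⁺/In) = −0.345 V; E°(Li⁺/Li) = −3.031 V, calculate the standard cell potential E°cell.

By convention the left-hand electrode in cell notation is the anode (oxidation) and the right-hand electrode is the cathode (reduction).
E°cell = E°(right) − E°(left) = −3.031 − (−0.345) = −2.686 V.
The negative sign shows that, as written, the cell would require an external voltage to drive the reaction.

−2.686 V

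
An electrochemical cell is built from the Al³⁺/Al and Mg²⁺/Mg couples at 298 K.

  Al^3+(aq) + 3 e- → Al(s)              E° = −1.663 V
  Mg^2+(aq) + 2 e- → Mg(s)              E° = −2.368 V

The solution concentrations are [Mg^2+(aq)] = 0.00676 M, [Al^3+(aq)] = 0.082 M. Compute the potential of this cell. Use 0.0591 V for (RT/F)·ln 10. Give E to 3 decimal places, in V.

The Al³⁺/Al couple has the more positive E°, so it is the cathode; Mg²⁺/Mg is the anode.
The standard potential is −1.663 − (−2.368) = +0.705 V and the balanced reaction transfers n = 6 electrons.
The balanced reaction is 2 Al^3+(aq) + 3 Mg(s) → 2 Al(s) + 3 Mg^2+(aq), so Q = [Mg^2+(aq)]^3 / [Al^3+(aq)]^2 = 4.59×10^−5 and log Q = −4.338.
By the Nernst equation, E = +0.705 − (0.0591/6)·(−4.338) = +0.748 V.

+0.748 V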